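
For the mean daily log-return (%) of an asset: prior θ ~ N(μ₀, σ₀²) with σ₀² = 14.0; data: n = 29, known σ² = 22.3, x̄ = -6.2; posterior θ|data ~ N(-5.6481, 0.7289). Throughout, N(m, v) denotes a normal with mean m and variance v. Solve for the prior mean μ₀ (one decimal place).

μ₀ = 4.4

With known observation variance, the Normal–Normal posterior has precision τ_n = τ₀ + n/σ² and mean μ_n = (τ₀μ₀ + (n/σ²)x̄)/τ_n.
Here τ₀ = 1/14.0 = 0.071429 and τ_data = 29/22.3 = 1.300448, so τ_n = 1.371877.
Rearranging for μ₀: μ₀ = (μ_n·τ_n − τ_data·x̄)/τ₀ = (-5.6481·1.371877 − 1.300448·-6.2) / 0.071429 = 0.314279/0.071429 ≈ 4.4.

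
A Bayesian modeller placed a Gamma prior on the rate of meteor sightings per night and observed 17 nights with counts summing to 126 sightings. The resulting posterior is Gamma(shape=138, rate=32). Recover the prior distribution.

Gamma(shape=12, rate=15)

A Gamma(α, β) prior (rate parametrization) on a Poisson rate with n observations summing to S gives posterior Gamma(α+S, β+n).
So α = 138 − 126 = 12 and β = 32 − 17 = 15.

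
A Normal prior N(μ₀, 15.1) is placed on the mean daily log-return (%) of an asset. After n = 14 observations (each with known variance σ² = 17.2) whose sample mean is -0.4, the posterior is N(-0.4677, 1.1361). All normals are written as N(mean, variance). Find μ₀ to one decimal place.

The posterior mean is a precision-weighted average: μ_n = (τ₀μ₀ + τ_data·x̄)/(τ₀+τ_data), with τ₀=1/σ₀² and τ_data=n/σ².
Here τ₀ = 1/15.1 = 0.066225 and τ_data = 14/17.2 = 0.813953, so τ_n = 0.880178.
Rearranging for μ₀: μ₀ = (μ_n·τ_n − τ_data·x̄)/τ₀ = (-0.4677·0.880178 − 0.813953·-0.4) / 0.066225 = -0.086078/0.066225 ≈ -1.3.

μ₀ = -1.3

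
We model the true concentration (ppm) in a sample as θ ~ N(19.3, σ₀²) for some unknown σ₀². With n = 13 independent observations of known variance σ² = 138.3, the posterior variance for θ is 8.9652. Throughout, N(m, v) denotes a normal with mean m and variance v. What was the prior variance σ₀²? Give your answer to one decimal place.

Posterior precision equals prior precision plus data precision: 1/σ_n² = 1/σ₀² + n/σ².
So 1/σ₀² = 1/8.9652 − 13/138.3 = 0.111542 − 0.093999 = 0.017543.
Hence σ₀² = 1/0.017543 ≈ 57.0.

σ₀² = 57.0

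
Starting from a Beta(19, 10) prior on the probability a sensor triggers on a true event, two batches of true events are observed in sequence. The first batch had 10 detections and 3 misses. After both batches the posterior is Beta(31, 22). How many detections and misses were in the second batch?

Sequential conjugate updates are equivalent to a single update on the pooled data, so total successes = posterior α − prior α and total failures = posterior β − prior β.
Total across both batches: 31−19=12 detections, 22−10=12 misses.
Subtract the first batch: 12−10=2 detections and 12−3=9 misses.

2 detections and 9 misses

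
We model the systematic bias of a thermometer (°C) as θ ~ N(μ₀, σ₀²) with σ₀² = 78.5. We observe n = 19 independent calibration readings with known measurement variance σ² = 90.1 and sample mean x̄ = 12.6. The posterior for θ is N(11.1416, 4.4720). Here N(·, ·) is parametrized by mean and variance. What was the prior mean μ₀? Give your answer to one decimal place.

μ₀ = -13.0

With known observation variance, the Normal–Normal posterior has precision τ_n = τ₀ + n/σ² and mean μ_n = (τ₀μ₀ + (n/σ²)x̄)/τ_n.
Here τ₀ = 1/78.5 = 0.012739 and τ_data = 19/90.1 = 0.210877, so τ_n = 0.223616.
Rearranging for μ₀: μ₀ = (μ_n·τ_n − τ_data·x̄)/τ₀ = (11.1416·0.223616 − 0.210877·12.6) / 0.012739 = -0.165610/0.012739 ≈ -13.0.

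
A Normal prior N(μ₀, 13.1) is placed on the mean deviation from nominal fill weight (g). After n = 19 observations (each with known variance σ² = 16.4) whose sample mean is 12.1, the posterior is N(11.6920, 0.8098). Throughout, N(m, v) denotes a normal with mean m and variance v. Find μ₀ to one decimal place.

μ₀ = 5.5

With known observation variance, the Normal–Normal posterior has precision τ_n = τ₀ + n/σ² and mean μ_n = (τ₀μ₀ + (n/σ²)x̄)/τ_n.
Here τ₀ = 1/13.1 = 0.076336 and τ_data = 19/16.4 = 1.158537, so τ_n = 1.234873.
Rearranging for μ₀: μ₀ = (μ_n·τ_n − τ_data·x̄)/τ₀ = (11.6920·1.234873 − 1.158537·12.1) / 0.076336 = 0.419837/0.076336 ≈ 5.5.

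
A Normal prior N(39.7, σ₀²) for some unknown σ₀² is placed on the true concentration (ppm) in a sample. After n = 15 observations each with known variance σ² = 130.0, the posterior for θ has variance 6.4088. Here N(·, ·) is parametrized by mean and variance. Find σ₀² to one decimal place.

σ₀² = 24.6

For the Normal–Normal model with known σ², precisions add: τ_n = τ₀ + n/σ².
So 1/σ₀² = 1/6.4088 − 15/130.0 = 0.156035 − 0.115385 = 0.040650.
Hence σ₀² = 1/0.040650 ≈ 24.6.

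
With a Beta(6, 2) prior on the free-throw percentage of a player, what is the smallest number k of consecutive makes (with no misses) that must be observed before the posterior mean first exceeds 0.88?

After k makes and 0 misses the posterior is Beta(6+k, 2), with mean (6+k)/(6+2+k).
Set (6+k)/(8+k) > 0.88 and solve: k > (0.88·8 − 6)/(1 − 0.88) = 8.667.
The smallest integer exceeding 8.667 is 9, and checking k=9: (15)/(17) = 0.8824 > 0.88.

k = 9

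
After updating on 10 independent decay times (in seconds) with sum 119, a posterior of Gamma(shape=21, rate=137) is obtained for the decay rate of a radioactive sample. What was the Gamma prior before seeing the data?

For an exponential likelihood with a Gamma(α, β) prior on the rate, n observations with total T give posterior Gamma(α+n, β+T).
So α = 21 − 10 = 11 and β = 137 − 119 = 18.

Gamma(shape=11, rate=18)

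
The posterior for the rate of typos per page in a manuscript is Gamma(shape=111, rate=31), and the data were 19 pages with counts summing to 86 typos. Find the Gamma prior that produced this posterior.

Gamma(shape=25, rate=12)

A Gamma(α, β) prior (rate parametrization) on a Poisson rate with n observations summing to S gives posterior Gamma(α+S, β+n).
So α = 111 − 86 = 25 and β = 31 − 19 = 12.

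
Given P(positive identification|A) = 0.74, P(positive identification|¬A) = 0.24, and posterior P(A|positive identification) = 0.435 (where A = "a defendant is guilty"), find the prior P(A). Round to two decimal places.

P(A) = 0.20

Bayes' rule in odds form gives O(A|E) = O(A)·[P(E|A)/P(E|¬A)], hence O(A) = O(A|E)/LR.
Posterior odds = 0.435/(1−0.435) = 0.7699. LR = 0.74/0.24 = 3.0833.
Prior odds = 0.7699/3.0833 = 0.2497, so P(A) = 0.2497/(1+0.2497) ≈ 0.20.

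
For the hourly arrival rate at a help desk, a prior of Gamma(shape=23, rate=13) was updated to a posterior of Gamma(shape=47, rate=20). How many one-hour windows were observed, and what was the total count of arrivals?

A Gamma(α, β) prior (rate parametrization) on a Poisson rate with n observations summing to S gives posterior Gamma(α+S, β+n).
Matching: Σxᵢ = 47 − 23 = 24 and n = 20 − 13 = 7.

n = 7 one-hour windows with total 24 arrivals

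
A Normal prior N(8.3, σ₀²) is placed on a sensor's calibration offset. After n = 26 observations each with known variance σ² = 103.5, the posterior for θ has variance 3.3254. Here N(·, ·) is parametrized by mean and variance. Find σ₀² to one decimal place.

For the Normal–Normal model with known σ², precisions add: τ_n = τ₀ + n/σ².
So 1/σ₀² = 1/3.3254 − 26/103.5 = 0.300716 − 0.251208 = 0.049508.
Hence σ₀² = 1/0.049508 ≈ 20.2.

σ₀² = 20.2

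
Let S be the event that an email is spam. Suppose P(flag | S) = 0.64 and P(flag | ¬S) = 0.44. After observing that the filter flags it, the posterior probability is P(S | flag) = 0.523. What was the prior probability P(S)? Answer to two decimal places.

Bayes' rule in odds form gives O(S|E) = O(S)·[P(E|S)/P(E|¬S)], hence O(S) = O(S|E)/LR.
Posterior odds = 0.523/(1−0.523) = 1.0964. LR = 0.64/0.44 = 1.4545.
Prior odds = 1.0964/1.4545 = 0.7538, so P(S) = 0.7538/(1+0.7538) ≈ 0.43.

P(S) = 0.43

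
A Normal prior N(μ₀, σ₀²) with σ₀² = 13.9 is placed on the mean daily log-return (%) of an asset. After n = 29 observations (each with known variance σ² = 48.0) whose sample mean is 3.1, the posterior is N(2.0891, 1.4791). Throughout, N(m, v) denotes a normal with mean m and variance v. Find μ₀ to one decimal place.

μ₀ = -6.4

With known observation variance, the Normal–Normal posterior has precision τ_n = τ₀ + n/σ² and mean μ_n = (τ₀μ₀ + (n/σ²)x̄)/τ_n.
Here τ₀ = 1/13.9 = 0.071942 and τ_data = 29/48.0 = 0.604167, so τ_n = 0.676109.
Rearranging for μ₀: μ₀ = (μ_n·τ_n − τ_data·x̄)/τ₀ = (2.0891·0.676109 − 0.604167·3.1) / 0.071942 = -0.460458/0.071942 ≈ -6.4.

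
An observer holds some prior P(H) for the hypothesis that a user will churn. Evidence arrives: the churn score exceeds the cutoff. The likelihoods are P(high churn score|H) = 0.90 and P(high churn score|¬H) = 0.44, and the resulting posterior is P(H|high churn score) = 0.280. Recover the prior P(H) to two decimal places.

In odds form, posterior odds = prior odds × likelihood ratio, so prior odds = posterior odds ÷ LR.
Posterior odds = 0.280/(1−0.280) = 0.3889. LR = 0.90/0.44 = 2.0455.
Prior odds = 0.3889/2.0455 = 0.1901, so P(H) = 0.1901/(1+0.1901) ≈ 0.16.

P(H) = 0.16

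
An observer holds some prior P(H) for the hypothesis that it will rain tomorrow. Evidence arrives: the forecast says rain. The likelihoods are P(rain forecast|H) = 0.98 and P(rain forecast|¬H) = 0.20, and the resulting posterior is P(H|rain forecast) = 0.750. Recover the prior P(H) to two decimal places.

P(H) = 0.38

Bayes' rule in odds form gives O(H|E) = O(H)·[P(E|H)/P(E|¬H)], hence O(H) = O(H|E)/LR.
Posterior odds = 0.750/(1−0.750) = 3.0000. LR = 0.98/0.20 = 4.9000.
Prior odds = 3.0000/4.9000 = 0.6122, so P(H) = 0.6122/(1+0.6122) ≈ 0.38.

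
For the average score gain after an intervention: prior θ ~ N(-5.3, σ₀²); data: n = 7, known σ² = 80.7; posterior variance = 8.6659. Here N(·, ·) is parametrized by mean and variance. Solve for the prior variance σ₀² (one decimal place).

σ₀² = 34.9

For the Normal–Normal model with known σ², precisions add: τ_n = τ₀ + n/σ².
So 1/σ₀² = 1/8.6659 − 7/80.7 = 0.115395 − 0.086741 = 0.028654.
Hence σ₀² = 1/0.028654 ≈ 34.9.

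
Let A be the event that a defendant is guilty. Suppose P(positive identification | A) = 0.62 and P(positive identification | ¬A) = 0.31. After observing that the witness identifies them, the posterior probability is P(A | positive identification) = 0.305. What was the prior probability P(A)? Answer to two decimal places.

P(A) = 0.18

In odds form, posterior odds = prior odds × likelihood ratio, so prior odds = posterior odds ÷ LR.
Posterior odds = 0.305/(1−0.305) = 0.4388. LR = 0.62/0.31 = 2.0000.
Prior odds = 0.4388/2.0000 = 0.2194, so P(A) = 0.2194/(1+0.2194) ≈ 0.18.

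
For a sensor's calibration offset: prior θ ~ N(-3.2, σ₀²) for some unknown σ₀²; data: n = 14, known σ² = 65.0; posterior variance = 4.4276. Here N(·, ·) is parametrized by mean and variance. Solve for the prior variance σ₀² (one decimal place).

σ₀² = 95.5

For the Normal–Normal model with known σ², precisions add: τ_n = τ₀ + n/σ².
So 1/σ₀² = 1/4.4276 − 14/65.0 = 0.225856 − 0.215385 = 0.010471.
Hence σ₀² = 1/0.010471 ≈ 95.5.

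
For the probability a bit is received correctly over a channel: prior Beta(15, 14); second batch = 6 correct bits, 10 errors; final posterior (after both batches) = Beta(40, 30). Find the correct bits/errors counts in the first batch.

Because Beta–binomial updating is additive in the counts, the combined data contributed (α_post−α_prior, β_post−β_prior) successes and failures.
Total across both batches: 40−15=25 correct bits, 30−14=16 errors.
Subtract the second batch: 25−6=19 correct bits and 16−10=6 errors.

19 correct bits and 6 errors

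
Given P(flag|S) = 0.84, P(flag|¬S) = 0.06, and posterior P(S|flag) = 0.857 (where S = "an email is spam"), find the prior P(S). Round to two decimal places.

Bayes' rule in odds form gives O(S|E) = O(S)·[P(E|S)/P(E|¬S)], hence O(S) = O(S|E)/LR.
Posterior odds = 0.857/(1−0.857) = 5.9930. LR = 0.84/0.06 = 14.0000.
Prior odds = 5.9930/14.0000 = 0.4281, so P(S) = 0.4281/(1+0.4281) ≈ 0.30.

P(S) = 0.30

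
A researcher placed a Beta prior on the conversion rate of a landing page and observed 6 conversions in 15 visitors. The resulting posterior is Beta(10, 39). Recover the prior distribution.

Beta is conjugate to the binomial likelihood: posterior = Beta(α+s, β+f).
So α = 10 − 6 = 4 and β = 39 − 9 = 30.

Beta(4, 30)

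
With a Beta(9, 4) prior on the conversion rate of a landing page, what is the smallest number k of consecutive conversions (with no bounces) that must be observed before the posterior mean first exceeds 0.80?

After k conversions and 0 bounces the posterior is Beta(9+k, 4), with mean (9+k)/(9+4+k).
Set (9+k)/(13+k) > 0.80 and solve: k > (0.80·13 − 9)/(1 − 0.80) = 7.000.
The smallest integer exceeding 7.000 is 8, and checking k=8: (17)/(21) = 0.8095 > 0.80.

k = 8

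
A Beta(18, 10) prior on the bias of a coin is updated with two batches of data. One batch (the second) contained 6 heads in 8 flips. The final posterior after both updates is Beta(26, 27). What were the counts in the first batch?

Because Beta–binomial updating is additive in the counts, the combined data contributed (α_post−α_prior, β_post−β_prior) successes and failures.
Total across both batches: 26−18=8 heads, 27−10=17 tails.
Subtract the second batch: 8−6=2 heads and 17−2=15 tails.

2 heads and 15 tails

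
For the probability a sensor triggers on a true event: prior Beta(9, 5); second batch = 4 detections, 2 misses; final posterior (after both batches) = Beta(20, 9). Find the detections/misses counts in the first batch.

Sequential conjugate updates are equivalent to a single update on the pooled data, so total successes = posterior α − prior α and total failures = posterior β − prior β.
Total across both batches: 20−9=11 detections, 9−5=4 misses.
Subtract the second batch: 11−4=7 detections and 4−2=2 misses.

7 detections and 2 misses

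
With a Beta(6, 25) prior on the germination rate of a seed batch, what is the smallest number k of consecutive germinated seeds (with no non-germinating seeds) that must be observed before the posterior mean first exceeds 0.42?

k = 13

After k germinated seeds and 0 non-germinating seeds the posterior is Beta(6+k, 25), with mean (6+k)/(6+25+k).
Set (6+k)/(31+k) > 0.42 and solve: k > (0.42·31 − 6)/(1 − 0.42) = 12.103.
The smallest integer exceeding 12.103 is 13, and checking k=13: (19)/(44) = 0.4318 > 0.42.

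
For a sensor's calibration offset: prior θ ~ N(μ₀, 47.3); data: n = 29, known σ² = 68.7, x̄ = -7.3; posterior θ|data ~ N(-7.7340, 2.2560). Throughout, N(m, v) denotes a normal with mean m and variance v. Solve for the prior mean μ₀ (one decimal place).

μ₀ = -16.4

With known observation variance, the Normal–Normal posterior has precision τ_n = τ₀ + n/σ² and mean μ_n = (τ₀μ₀ + (n/σ²)x̄)/τ_n.
Here τ₀ = 1/47.3 = 0.021142 and τ_data = 29/68.7 = 0.422125, so τ_n = 0.443267.
Rearranging for μ₀: μ₀ = (μ_n·τ_n − τ_data·x̄)/τ₀ = (-7.7340·0.443267 − 0.422125·-7.3) / 0.021142 = -0.346714/0.021142 ≈ -16.4.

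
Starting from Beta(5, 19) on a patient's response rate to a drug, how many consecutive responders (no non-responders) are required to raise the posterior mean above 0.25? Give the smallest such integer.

k = 2

After k responders and 0 non-responders the posterior is Beta(5+k, 19), with mean (5+k)/(5+19+k).
Set (5+k)/(24+k) > 0.25 and solve: k > (0.25·24 − 5)/(1 − 0.25) = 1.333.
The smallest integer exceeding 1.333 is 2.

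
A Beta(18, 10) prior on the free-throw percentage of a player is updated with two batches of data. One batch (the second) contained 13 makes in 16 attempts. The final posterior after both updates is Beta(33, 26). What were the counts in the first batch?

Because Beta–binomial updating is additive in the counts, the combined data contributed (α_post−α_prior, β_post−β_prior) successes and failures.
Total across both batches: 33−18=15 makes, 26−10=16 misses.
Subtract the second batch: 15−13=2 makes and 16−3=13 misses.

2 makes and 13 misses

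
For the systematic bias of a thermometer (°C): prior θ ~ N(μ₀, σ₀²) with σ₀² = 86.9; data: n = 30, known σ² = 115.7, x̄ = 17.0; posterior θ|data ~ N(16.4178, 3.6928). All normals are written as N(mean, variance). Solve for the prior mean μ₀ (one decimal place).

μ₀ = 3.3

The posterior mean is a precision-weighted average: μ_n = (τ₀μ₀ + τ_data·x̄)/(τ₀+τ_data), with τ₀=1/σ₀² and τ_data=n/σ².
Here τ₀ = 1/86.9 = 0.011507 and τ_data = 30/115.7 = 0.259291, so τ_n = 0.270798.
Rearranging for μ₀: μ₀ = (μ_n·τ_n − τ_data·x̄)/τ₀ = (16.4178·0.270798 − 0.259291·17.0) / 0.011507 = 0.037960/0.011507 ≈ 3.3.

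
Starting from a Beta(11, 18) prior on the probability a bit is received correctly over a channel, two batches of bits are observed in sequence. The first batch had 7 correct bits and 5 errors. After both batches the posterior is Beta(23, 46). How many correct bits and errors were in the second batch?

5 correct bits and 23 errors

Because Beta–binomial updating is additive in the counts, the combined data contributed (α_post−α_prior, β_post−β_prior) successes and failures.
Total across both batches: 23−11=12 correct bits, 46−18=28 errors.
Subtract the first batch: 12−7=5 correct bits and 28−5=23 errors.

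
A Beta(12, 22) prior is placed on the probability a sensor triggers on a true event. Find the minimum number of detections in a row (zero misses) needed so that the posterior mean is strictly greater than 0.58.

After k detections and 0 misses the posterior is Beta(12+k, 22), with mean (12+k)/(12+22+k).
Set (12+k)/(34+k) > 0.58 and solve: k > (0.58·34 − 12)/(1 − 0.58) = 18.381.
The smallest integer exceeding 18.381 is 19.

k = 19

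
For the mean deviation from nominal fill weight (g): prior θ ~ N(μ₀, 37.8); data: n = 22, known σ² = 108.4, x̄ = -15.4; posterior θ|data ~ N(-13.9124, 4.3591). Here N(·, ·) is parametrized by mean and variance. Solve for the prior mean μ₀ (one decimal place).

With known observation variance, the Normal–Normal posterior has precision τ_n = τ₀ + n/σ² and mean μ_n = (τ₀μ₀ + (n/σ²)x̄)/τ_n.
Here τ₀ = 1/37.8 = 0.026455 and τ_data = 22/108.4 = 0.202952, so τ_n = 0.229407.
Rearranging for μ₀: μ₀ = (μ_n·τ_n − τ_data·x̄)/τ₀ = (-13.9124·0.229407 − 0.202952·-15.4) / 0.026455 = -0.066141/0.026455 ≈ -2.5.

μ₀ = -2.5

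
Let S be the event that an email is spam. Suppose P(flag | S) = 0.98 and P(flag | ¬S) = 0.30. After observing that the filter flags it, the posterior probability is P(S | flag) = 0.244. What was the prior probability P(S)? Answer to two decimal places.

P(S) = 0.09

In odds form, posterior odds = prior odds × likelihood ratio, so prior odds = posterior odds ÷ LR.
Posterior odds = 0.244/(1−0.244) = 0.3228. LR = 0.98/0.30 = 3.2667.
Prior odds = 0.3228/3.2667 = 0.0988, so P(S) = 0.0988/(1+0.0988) ≈ 0.09.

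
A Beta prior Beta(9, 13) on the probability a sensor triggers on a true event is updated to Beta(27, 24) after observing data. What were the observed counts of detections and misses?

18 detections and 11 misses

A Beta(a, b) prior with s successes and f failures in binomial data gives a Beta(a+s, b+f) posterior.
Match parameters: s=27−9=18, f=24−13=11.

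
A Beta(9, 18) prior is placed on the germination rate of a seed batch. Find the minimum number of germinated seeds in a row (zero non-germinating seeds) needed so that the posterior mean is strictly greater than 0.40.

After k germinated seeds and 0 non-germinating seeds the posterior is Beta(9+k, 18), with mean (9+k)/(9+18+k).
Set (9+k)/(27+k) > 0.40 and solve: k > (0.40·27 − 9)/(1 − 0.40) = 3.000.
The smallest integer exceeding 3.000 is 4, and checking k=4: (13)/(31) = 0.4194 > 0.40.

k = 4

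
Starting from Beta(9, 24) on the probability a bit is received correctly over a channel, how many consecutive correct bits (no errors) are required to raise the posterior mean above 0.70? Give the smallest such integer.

k = 48

After k correct bits and 0 errors the posterior is Beta(9+k, 24), with mean (9+k)/(9+24+k).
Set (9+k)/(33+k) > 0.70 and solve: k > (0.70·33 − 9)/(1 − 0.70) = 47.000.
The smallest integer exceeding 47.000 is 48.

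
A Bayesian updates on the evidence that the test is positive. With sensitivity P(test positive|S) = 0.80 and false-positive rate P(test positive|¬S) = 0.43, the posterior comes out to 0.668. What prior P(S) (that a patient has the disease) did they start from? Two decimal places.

In odds form, posterior odds = prior odds × likelihood ratio, so prior odds = posterior odds ÷ LR.
Posterior odds = 0.668/(1−0.668) = 2.0120. LR = 0.80/0.43 = 1.8605.
Prior odds = 2.0120/1.8605 = 1.0814, so P(S) = 1.0814/(1+1.0814) ≈ 0.52.

P(S) = 0.52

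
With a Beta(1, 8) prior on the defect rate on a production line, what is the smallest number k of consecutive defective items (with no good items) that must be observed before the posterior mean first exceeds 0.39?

After k defective items and 0 good items the posterior is Beta(1+k, 8), with mean (1+k)/(1+8+k).
Set (1+k)/(9+k) > 0.39 and solve: k > (0.39·9 − 1)/(1 − 0.39) = 4.115.
The smallest integer exceeding 4.115 is 5.

k = 5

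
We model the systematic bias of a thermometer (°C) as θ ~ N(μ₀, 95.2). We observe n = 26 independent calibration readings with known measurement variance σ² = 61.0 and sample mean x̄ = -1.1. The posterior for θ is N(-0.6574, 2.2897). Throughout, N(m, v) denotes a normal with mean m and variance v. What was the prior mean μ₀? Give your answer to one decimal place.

With known observation variance, the Normal–Normal posterior has precision τ_n = τ₀ + n/σ² and mean μ_n = (τ₀μ₀ + (n/σ²)x̄)/τ_n.
Here τ₀ = 1/95.2 = 0.010504 and τ_data = 26/61.0 = 0.426230, so τ_n = 0.436734.
Rearranging for μ₀: μ₀ = (μ_n·τ_n − τ_data·x̄)/τ₀ = (-0.6574·0.436734 − 0.426230·-1.1) / 0.010504 = 0.181744/0.010504 ≈ 17.3.

μ₀ = 17.3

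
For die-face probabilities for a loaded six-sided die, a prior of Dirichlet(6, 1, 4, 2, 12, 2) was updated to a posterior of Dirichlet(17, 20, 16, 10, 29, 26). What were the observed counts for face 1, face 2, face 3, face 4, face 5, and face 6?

counts (11, 19, 12, 8, 17, 24)

For a Dirichlet(α) prior with multinomial counts c, the posterior is Dirichlet(α + c) componentwise.
Counts are posterior − prior componentwise: 17−6=11, 20−1=19, 16−4=12, 10−2=8, 29−12=17, 26−2=24.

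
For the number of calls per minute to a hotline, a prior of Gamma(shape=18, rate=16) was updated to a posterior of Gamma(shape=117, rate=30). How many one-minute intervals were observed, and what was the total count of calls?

Gamma–Poisson conjugacy: posterior shape = α + Σxᵢ, posterior rate = β + n.
Matching: Σxᵢ = 117 − 18 = 99 and n = 30 − 16 = 14.

n = 14 one-minute intervals with total 99 calls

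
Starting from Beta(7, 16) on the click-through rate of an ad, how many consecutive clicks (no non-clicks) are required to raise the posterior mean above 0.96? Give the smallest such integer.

k = 378

After k clicks and 0 non-clicks the posterior is Beta(7+k, 16), with mean (7+k)/(7+16+k).
Set (7+k)/(23+k) > 0.96 and solve: k > (0.96·23 − 7)/(1 − 0.96) = 377.000.
The smallest integer exceeding 377.000 is 378.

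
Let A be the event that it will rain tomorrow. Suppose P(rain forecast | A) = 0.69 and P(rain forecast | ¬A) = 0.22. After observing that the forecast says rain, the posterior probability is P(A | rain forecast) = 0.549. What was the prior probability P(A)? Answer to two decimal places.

P(A) = 0.28

Bayes' rule in odds form gives O(A|E) = O(A)·[P(E|A)/P(E|¬A)], hence O(A) = O(A|E)/LR.
Posterior odds = 0.549/(1−0.549) = 1.2173. LR = 0.69/0.22 = 3.1364.
Prior odds = 1.2173/3.1364 = 0.3881, so P(A) = 0.3881/(1+0.3881) ≈ 0.28.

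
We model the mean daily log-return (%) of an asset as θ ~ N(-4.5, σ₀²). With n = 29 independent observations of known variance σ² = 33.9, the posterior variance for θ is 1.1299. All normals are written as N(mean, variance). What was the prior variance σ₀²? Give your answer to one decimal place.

For the Normal–Normal model with known σ², precisions add: τ_n = τ₀ + n/σ².
So 1/σ₀² = 1/1.1299 − 29/33.9 = 0.885034 − 0.855457 = 0.029577.
Hence σ₀² = 1/0.029577 ≈ 33.8.

σ₀² = 33.8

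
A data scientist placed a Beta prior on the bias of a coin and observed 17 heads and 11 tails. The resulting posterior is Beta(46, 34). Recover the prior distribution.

Beta(29, 23)

Under Beta–binomial conjugacy the posterior parameters are (α+s, β+f).
Subtract the data counts: 46−17=29, 34−11=23.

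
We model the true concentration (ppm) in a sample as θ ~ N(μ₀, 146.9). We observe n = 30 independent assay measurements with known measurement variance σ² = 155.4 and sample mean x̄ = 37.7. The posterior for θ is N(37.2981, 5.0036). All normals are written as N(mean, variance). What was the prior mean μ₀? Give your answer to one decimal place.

μ₀ = 25.9

With known observation variance, the Normal–Normal posterior has precision τ_n = τ₀ + n/σ² and mean μ_n = (τ₀μ₀ + (n/σ²)x̄)/τ_n.
Here τ₀ = 1/146.9 = 0.006807 and τ_data = 30/155.4 = 0.193050, so τ_n = 0.199857.
Rearranging for μ₀: μ₀ = (μ_n·τ_n − τ_data·x̄)/τ₀ = (37.2981·0.199857 − 0.193050·37.7) / 0.006807 = 0.176301/0.006807 ≈ 25.9.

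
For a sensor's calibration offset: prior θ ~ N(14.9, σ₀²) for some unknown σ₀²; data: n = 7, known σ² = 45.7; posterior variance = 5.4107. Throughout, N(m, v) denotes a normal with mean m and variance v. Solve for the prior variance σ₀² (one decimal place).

σ₀² = 31.6

For the Normal–Normal model with known σ², precisions add: τ_n = τ₀ + n/σ².
So 1/σ₀² = 1/5.4107 − 7/45.7 = 0.184819 − 0.153173 = 0.031646.
Hence σ₀² = 1/0.031646 ≈ 31.6.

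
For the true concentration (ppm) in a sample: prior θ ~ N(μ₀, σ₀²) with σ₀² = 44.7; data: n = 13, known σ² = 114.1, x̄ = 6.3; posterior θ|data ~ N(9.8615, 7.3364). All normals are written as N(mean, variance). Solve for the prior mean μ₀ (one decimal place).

μ₀ = 28.0

The posterior mean is a precision-weighted average: μ_n = (τ₀μ₀ + τ_data·x̄)/(τ₀+τ_data), with τ₀=1/σ₀² and τ_data=n/σ².
Here τ₀ = 1/44.7 = 0.022371 and τ_data = 13/114.1 = 0.113935, so τ_n = 0.136306.
Rearranging for μ₀: μ₀ = (μ_n·τ_n − τ_data·x̄)/τ₀ = (9.8615·0.136306 − 0.113935·6.3) / 0.022371 = 0.626391/0.022371 ≈ 28.0.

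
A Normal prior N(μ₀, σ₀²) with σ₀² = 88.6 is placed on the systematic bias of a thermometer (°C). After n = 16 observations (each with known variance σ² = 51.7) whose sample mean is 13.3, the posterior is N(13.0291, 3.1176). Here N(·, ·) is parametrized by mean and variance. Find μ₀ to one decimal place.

μ₀ = 5.6

The posterior mean is a precision-weighted average: μ_n = (τ₀μ₀ + τ_data·x̄)/(τ₀+τ_data), with τ₀=1/σ₀² and τ_data=n/σ².
Here τ₀ = 1/88.6 = 0.011287 and τ_data = 16/51.7 = 0.309478, so τ_n = 0.320765.
Rearranging for μ₀: μ₀ = (μ_n·τ_n − τ_data·x̄)/τ₀ = (13.0291·0.320765 − 0.309478·13.3) / 0.011287 = 0.063222/0.011287 ≈ 5.6.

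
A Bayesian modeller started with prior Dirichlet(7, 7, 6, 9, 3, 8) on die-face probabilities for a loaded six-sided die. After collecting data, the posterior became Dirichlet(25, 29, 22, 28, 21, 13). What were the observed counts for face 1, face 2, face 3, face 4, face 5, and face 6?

For a Dirichlet(α) prior with multinomial counts c, the posterior is Dirichlet(α + c) componentwise.
Counts are posterior − prior componentwise: 25−7=18, 29−7=22, 22−6=16, 28−9=19, 21−3=18, 13−8=5.

counts (18, 22, 16, 19, 18, 5)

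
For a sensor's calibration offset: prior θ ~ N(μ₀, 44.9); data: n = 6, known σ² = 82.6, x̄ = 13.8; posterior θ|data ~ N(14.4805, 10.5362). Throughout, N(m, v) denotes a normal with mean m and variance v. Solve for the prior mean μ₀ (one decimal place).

μ₀ = 16.7

With known observation variance, the Normal–Normal posterior has precision τ_n = τ₀ + n/σ² and mean μ_n = (τ₀μ₀ + (n/σ²)x̄)/τ_n.
Here τ₀ = 1/44.9 = 0.022272 and τ_data = 6/82.6 = 0.072639, so τ_n = 0.094911.
Rearranging for μ₀: μ₀ = (μ_n·τ_n − τ_data·x̄)/τ₀ = (14.4805·0.094911 − 0.072639·13.8) / 0.022272 = 0.371941/0.022272 ≈ 16.7.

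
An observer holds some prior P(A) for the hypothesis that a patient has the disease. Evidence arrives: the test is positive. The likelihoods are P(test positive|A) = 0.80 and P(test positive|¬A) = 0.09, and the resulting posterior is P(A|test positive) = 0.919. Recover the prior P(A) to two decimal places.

Bayes' rule in odds form gives O(A|E) = O(A)·[P(E|A)/P(E|¬A)], hence O(A) = O(A|E)/LR.
Posterior odds = 0.919/(1−0.919) = 11.3457. LR = 0.80/0.09 = 8.8889.
Prior odds = 11.3457/8.8889 = 1.2764, so P(A) = 1.2764/(1+1.2764) ≈ 0.56.

P(A) = 0.56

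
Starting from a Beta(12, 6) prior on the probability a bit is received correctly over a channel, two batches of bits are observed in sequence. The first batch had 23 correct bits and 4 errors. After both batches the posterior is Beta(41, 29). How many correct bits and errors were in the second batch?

6 correct bits and 19 errors

Sequential conjugate updates are equivalent to a single update on the pooled data, so total successes = posterior α − prior α and total failures = posterior β − prior β.
Total across both batches: 41−12=29 correct bits, 29−6=23 errors.
Subtract the first batch: 29−23=6 correct bits and 23−4=19 errors.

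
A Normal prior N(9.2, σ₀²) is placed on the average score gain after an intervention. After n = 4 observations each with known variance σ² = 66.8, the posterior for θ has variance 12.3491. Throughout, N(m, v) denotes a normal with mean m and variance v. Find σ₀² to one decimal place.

Posterior precision equals prior precision plus data precision: 1/σ_n² = 1/σ₀² + n/σ².
So 1/σ₀² = 1/12.3491 − 4/66.8 = 0.080978 − 0.059880 = 0.021098.
Hence σ₀² = 1/0.021098 ≈ 47.4.

σ₀² = 47.4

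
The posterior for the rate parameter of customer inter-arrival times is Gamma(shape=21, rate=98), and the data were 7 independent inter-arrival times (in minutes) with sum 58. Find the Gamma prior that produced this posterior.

Gamma(shape=14, rate=40)

For an exponential likelihood with a Gamma(α, β) prior on the rate, n observations with total T give posterior Gamma(α+n, β+T).
So α = 21 − 7 = 14 and β = 98 − 58 = 40.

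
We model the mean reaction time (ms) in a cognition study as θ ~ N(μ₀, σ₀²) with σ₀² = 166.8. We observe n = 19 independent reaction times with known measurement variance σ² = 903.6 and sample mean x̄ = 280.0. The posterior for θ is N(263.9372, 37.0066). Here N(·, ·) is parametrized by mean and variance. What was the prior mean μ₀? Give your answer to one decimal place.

With known observation variance, the Normal–Normal posterior has precision τ_n = τ₀ + n/σ² and mean μ_n = (τ₀μ₀ + (n/σ²)x̄)/τ_n.
Here τ₀ = 1/166.8 = 0.005995 and τ_data = 19/903.6 = 0.021027, so τ_n = 0.027022.
Rearranging for μ₀: μ₀ = (μ_n·τ_n − τ_data·x̄)/τ₀ = (263.9372·0.027022 − 0.021027·280.0) / 0.005995 = 1.244551/0.005995 ≈ 207.6.

μ₀ = 207.6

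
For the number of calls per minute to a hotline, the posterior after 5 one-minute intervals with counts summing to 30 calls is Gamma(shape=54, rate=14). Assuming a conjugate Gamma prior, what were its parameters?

Gamma–Poisson conjugacy: posterior shape = α + Σxᵢ, posterior rate = β + n.
So α = 54 − 30 = 24 and β = 14 − 5 = 9.

Gamma(shape=24, rate=9)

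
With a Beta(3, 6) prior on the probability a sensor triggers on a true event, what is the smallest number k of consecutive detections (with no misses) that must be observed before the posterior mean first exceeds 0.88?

k = 42

After k detections and 0 misses the posterior is Beta(3+k, 6), with mean (3+k)/(3+6+k).
Set (3+k)/(9+k) > 0.88 and solve: k > (0.88·9 − 3)/(1 − 0.88) = 41.000.
The smallest integer exceeding 41.000 is 42.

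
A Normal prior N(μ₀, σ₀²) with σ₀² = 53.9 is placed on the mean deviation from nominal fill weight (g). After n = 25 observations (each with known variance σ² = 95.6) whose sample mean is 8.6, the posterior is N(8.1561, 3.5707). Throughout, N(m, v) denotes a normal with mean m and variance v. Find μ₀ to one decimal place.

The posterior mean is a precision-weighted average: μ_n = (τ₀μ₀ + τ_data·x̄)/(τ₀+τ_data), with τ₀=1/σ₀² and τ_data=n/σ².
Here τ₀ = 1/53.9 = 0.018553 and τ_data = 25/95.6 = 0.261506, so τ_n = 0.280059.
Rearranging for μ₀: μ₀ = (μ_n·τ_n − τ_data·x̄)/τ₀ = (8.1561·0.280059 − 0.261506·8.6) / 0.018553 = 0.035238/0.018553 ≈ 1.9.

μ₀ = 1.9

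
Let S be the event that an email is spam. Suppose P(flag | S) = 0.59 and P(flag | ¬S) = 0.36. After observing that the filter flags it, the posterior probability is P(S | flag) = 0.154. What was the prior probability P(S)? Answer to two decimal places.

P(S) = 0.10

Bayes' rule in odds form gives O(S|E) = O(S)·[P(E|S)/P(E|¬S)], hence O(S) = O(S|E)/LR.
Posterior odds = 0.154/(1−0.154) = 0.1820. LR = 0.59/0.36 = 1.6389.
Prior odds = 0.1820/1.6389 = 0.1111, so P(S) = 0.1111/(1+0.1111) ≈ 0.10.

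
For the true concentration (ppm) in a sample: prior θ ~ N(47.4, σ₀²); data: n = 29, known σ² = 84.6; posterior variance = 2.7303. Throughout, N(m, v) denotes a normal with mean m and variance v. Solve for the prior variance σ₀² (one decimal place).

For the Normal–Normal model with known σ², precisions add: τ_n = τ₀ + n/σ².
So 1/σ₀² = 1/2.7303 − 29/84.6 = 0.366260 − 0.342790 = 0.023470.
Hence σ₀² = 1/0.023470 ≈ 42.6.

σ₀² = 42.6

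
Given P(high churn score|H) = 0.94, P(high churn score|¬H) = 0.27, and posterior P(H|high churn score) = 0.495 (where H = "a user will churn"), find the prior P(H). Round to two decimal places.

Bayes' rule in odds form gives O(H|E) = O(H)·[P(E|H)/P(E|¬H)], hence O(H) = O(H|E)/LR.
Posterior odds = 0.495/(1−0.495) = 0.9802. LR = 0.94/0.27 = 3.4815.
Prior odds = 0.9802/3.4815 = 0.2815, so P(H) = 0.2815/(1+0.2815) ≈ 0.22.

P(H) = 0.22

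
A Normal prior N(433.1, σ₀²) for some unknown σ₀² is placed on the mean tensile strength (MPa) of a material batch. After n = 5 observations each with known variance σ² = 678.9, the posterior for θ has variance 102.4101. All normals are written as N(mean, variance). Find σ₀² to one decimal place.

Posterior precision equals prior precision plus data precision: 1/σ_n² = 1/σ₀² + n/σ².
So 1/σ₀² = 1/102.4101 − 5/678.9 = 0.009765 − 0.007365 = 0.002400.
Hence σ₀² = 1/0.002400 ≈ 416.7.

σ₀² = 416.7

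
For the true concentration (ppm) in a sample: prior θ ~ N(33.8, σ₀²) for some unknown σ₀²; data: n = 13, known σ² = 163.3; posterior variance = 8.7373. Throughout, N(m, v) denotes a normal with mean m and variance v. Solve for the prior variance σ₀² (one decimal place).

σ₀² = 28.7

For the Normal–Normal model with known σ², precisions add: τ_n = τ₀ + n/σ².
So 1/σ₀² = 1/8.7373 − 13/163.3 = 0.114452 − 0.079608 = 0.034844.
Hence σ₀² = 1/0.034844 ≈ 28.7.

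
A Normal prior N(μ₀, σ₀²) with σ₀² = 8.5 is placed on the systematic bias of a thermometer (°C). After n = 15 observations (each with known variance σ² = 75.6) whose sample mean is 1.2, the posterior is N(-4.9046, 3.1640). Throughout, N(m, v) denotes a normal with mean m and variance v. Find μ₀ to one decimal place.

μ₀ = -15.2

With known observation variance, the Normal–Normal posterior has precision τ_n = τ₀ + n/σ² and mean μ_n = (τ₀μ₀ + (n/σ²)x̄)/τ_n.
Here τ₀ = 1/8.5 = 0.117647 and τ_data = 15/75.6 = 0.198413, so τ_n = 0.316060.
Rearranging for μ₀: μ₀ = (μ_n·τ_n − τ_data·x̄)/τ₀ = (-4.9046·0.316060 − 0.198413·1.2) / 0.117647 = -1.788243/0.117647 ≈ -15.2.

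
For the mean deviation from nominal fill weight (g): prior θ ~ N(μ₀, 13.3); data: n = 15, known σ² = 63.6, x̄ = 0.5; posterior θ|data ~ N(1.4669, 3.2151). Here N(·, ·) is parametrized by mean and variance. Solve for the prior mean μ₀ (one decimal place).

μ₀ = 4.5

The posterior mean is a precision-weighted average: μ_n = (τ₀μ₀ + τ_data·x̄)/(τ₀+τ_data), with τ₀=1/σ₀² and τ_data=n/σ².
Here τ₀ = 1/13.3 = 0.075188 and τ_data = 15/63.6 = 0.235849, so τ_n = 0.311037.
Rearranging for μ₀: μ₀ = (μ_n·τ_n − τ_data·x̄)/τ₀ = (1.4669·0.311037 − 0.235849·0.5) / 0.075188 = 0.338336/0.075188 ≈ 4.5.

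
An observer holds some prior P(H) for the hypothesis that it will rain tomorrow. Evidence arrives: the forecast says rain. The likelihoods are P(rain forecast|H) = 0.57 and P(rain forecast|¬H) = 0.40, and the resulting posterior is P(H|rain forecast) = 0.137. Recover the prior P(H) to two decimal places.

P(H) = 0.10

Bayes' rule in odds form gives O(H|E) = O(H)·[P(E|H)/P(E|¬H)], hence O(H) = O(H|E)/LR.
Posterior odds = 0.137/(1−0.137) = 0.1587. LR = 0.57/0.40 = 1.4250.
Prior odds = 0.1587/1.4250 = 0.1114, so P(H) = 0.1114/(1+0.1114) ≈ 0.10.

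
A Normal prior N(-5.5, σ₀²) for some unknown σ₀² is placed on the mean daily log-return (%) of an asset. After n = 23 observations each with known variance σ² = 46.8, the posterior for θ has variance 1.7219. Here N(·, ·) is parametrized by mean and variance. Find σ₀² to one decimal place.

σ₀² = 11.2

For the Normal–Normal model with known σ², precisions add: τ_n = τ₀ + n/σ².
So 1/σ₀² = 1/1.7219 − 23/46.8 = 0.580754 − 0.491453 = 0.089301.
Hence σ₀² = 1/0.089301 ≈ 11.2.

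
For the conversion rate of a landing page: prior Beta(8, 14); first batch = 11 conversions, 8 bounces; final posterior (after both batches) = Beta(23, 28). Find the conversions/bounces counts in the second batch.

4 conversions and 6 bounces

Because Beta–binomial updating is additive in the counts, the combined data contributed (α_post−α_prior, β_post−β_prior) successes and failures.
Total across both batches: 23−8=15 conversions, 28−14=14 bounces.
Subtract the first batch: 15−11=4 conversions and 14−8=6 bounces.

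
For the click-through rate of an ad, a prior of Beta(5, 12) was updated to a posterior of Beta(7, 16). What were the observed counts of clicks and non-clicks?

A Beta(α, β) prior with s successes and f failures in binomial data gives a Beta(α+s, β+f) posterior.
Match parameters: s=7−5=2, f=16−12=4.

2 clicks and 4 non-clicks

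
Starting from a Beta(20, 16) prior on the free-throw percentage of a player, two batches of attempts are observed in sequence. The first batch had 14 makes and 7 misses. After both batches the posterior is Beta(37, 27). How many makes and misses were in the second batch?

Sequential conjugate updates are equivalent to a single update on the pooled data, so total successes = posterior α − prior α and total failures = posterior β − prior β.
Total across both batches: 37−20=17 makes, 27−16=11 misses.
Subtract the first batch: 17−14=3 makes and 11−7=4 misses.

3 makes and 4 misses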